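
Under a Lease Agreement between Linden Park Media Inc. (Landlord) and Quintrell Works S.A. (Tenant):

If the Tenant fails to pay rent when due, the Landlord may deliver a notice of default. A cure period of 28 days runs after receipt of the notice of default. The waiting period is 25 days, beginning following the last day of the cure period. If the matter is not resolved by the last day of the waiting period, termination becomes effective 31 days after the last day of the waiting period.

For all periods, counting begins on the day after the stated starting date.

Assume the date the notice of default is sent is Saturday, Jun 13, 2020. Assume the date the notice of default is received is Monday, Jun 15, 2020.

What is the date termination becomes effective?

Sep 7, 2020

Adding 28 calendar days to Jun 15, 2020 gives Jul 13, 2020, which is the last day of the cure period.
The last day of the waiting period: 25 calendar days after Jul 13, 2020 is Aug 7, 2020.
Adding 31 calendar days to Aug 7, 2020 gives Sep 7, 2020, which is the date termination becomes effective.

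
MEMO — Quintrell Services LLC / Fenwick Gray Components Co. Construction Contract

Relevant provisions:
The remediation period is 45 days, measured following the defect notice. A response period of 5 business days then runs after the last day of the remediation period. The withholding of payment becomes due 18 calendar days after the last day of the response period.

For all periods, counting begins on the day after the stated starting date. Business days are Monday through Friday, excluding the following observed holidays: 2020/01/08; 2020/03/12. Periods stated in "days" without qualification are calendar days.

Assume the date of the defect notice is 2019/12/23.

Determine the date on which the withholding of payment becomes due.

The last day of the remediation period: 45 calendar days after 2019/12/23 is 2020/02/06.
The last day of the response period: 5 business days after Thursday, 2020/02/06, skipping weekends — Feb 7, Feb 10, Feb 11, Feb 12, Feb 13 — lands on Thursday, 2020/02/13.
The date on which the withholding of payment becomes due: 18 calendar days after 2020/02/13 is 2020/03/02.

2020/03/02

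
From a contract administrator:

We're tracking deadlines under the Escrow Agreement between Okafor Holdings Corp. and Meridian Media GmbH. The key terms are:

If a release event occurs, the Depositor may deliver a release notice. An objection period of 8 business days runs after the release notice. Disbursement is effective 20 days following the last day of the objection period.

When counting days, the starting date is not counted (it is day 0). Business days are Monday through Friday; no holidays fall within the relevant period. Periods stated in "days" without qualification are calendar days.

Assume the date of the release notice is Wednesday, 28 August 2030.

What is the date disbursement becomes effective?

The last day of the objection period: counting 8 business days from Wednesday, 28 August 2030 (Aug 29, Aug 30, Sep 2, Sep 3, Sep 4, Sep 5, Sep 6, Sep 9, skipping weekends) reaches Monday, 9 September 2030.
Adding 20 calendar days to 9 September 2030 gives 29 September 2030, which is the date disbursement becomes effective.

29 September 2030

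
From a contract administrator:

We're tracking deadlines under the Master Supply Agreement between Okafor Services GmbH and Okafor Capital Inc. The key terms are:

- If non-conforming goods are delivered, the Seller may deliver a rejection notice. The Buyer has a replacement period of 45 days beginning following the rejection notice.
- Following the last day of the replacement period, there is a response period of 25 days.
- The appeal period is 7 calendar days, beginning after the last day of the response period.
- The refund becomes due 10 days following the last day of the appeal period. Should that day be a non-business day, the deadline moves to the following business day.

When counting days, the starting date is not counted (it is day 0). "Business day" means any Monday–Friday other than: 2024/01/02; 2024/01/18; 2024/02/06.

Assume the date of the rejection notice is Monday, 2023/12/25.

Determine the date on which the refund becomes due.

Adding 45 calendar days to 2023/12/25 gives 2024/02/08, which is the last day of the replacement period.
Adding 25 calendar days to 2024/02/08 gives 2024/03/04, which is the last day of the response period.
Adding 7 calendar days to 2024/03/04 gives 2024/03/11, which is the last day of the appeal period.
The date on which the refund becomes due: 10 calendar days after 2024/03/11 is 2024/03/21. 2024/03/21 is a Thursday and is not a listed holiday, so no roll-forward applies.

2024/03/21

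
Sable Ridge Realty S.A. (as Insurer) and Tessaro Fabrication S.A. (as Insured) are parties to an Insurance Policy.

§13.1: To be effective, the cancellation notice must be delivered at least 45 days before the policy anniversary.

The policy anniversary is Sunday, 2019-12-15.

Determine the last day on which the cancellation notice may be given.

Counting back 45 calendar days from 2019-12-15 gives 2019-10-31.

2019-10-31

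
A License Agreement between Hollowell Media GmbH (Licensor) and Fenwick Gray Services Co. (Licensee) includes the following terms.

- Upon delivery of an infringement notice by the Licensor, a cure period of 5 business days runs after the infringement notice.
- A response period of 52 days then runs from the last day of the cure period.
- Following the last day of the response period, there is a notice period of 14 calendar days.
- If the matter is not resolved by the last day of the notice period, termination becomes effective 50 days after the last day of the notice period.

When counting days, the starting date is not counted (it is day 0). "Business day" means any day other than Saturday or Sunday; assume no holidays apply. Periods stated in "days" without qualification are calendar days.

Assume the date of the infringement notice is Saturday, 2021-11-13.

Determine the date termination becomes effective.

From Saturday, 2021-11-13, 5 business days (Nov 15, Nov 16, Nov 17, Nov 18, Nov 19, skipping weekends) brings us to Friday, 2021-11-19, which is the last day of the cure period.
The last day of the response period: 2021-11-19 + 52 days = 2022-01-10.
The last day of the notice period: 2022-01-10 + 14 days = 2022-01-24.
Adding 50 calendar days to 2022-01-24 gives 2022-03-15, which is the date termination becomes effective.

2022-03-15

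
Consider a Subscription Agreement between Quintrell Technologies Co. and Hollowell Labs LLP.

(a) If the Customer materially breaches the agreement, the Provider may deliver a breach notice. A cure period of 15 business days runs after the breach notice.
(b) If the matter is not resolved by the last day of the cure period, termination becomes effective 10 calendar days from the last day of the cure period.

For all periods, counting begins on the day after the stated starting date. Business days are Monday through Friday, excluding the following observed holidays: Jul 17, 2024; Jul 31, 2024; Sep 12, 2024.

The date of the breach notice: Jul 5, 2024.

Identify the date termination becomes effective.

Aug 8, 2024

The last day of the cure period: counting 15 business days from Friday, Jul 5, 2024 (Jul 8, Jul 9, Jul 10, Jul 11, …, Jul 25, Jul 26, Jul 29, skipping weekends and the listed holiday on Jul 17) reaches Monday, Jul 29, 2024.
The date termination becomes effective: Jul 29, 2024 + 10 days = Aug 8, 2024.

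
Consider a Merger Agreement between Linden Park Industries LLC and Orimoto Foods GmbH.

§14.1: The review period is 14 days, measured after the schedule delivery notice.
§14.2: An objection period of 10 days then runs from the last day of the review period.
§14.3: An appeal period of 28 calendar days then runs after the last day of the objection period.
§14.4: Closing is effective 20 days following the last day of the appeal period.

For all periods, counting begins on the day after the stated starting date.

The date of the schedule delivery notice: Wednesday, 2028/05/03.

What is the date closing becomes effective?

The last day of the review period: 14 calendar days after 2028/05/03 is 2028/05/17.
The last day of the objection period: 2028/05/17 + 10 days = 2028/05/27.
The last day of the appeal period: 28 calendar days after 2028/05/27 is 2028/06/24.
The date closing becomes effective: 20 calendar days after 2028/06/24 is 2028/07/14.

2028/07/14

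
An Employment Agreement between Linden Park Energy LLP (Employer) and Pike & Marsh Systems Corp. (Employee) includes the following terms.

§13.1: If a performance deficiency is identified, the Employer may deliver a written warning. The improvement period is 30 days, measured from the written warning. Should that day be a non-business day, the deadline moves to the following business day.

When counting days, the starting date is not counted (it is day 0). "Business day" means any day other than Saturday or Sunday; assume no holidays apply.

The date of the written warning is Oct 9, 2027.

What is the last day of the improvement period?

The last day of the improvement period: Oct 9, 2027 + 30 days = Nov 8, 2027. Nov 8, 2027 is a Monday, so no roll-forward applies.

Nov 8, 2027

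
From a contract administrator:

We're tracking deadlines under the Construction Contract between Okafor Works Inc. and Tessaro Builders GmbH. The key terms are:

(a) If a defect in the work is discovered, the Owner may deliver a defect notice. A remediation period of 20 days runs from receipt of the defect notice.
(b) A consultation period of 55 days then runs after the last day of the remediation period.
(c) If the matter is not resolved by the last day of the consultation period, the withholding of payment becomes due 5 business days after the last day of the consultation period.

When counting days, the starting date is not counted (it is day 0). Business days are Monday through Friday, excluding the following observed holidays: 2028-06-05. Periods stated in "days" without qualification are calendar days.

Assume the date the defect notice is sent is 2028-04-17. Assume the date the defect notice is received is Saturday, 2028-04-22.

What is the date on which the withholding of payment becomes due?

2028-07-13

The last day of the remediation period: 20 calendar days after 2028-04-22 is 2028-05-12.
The last day of the consultation period: 55 calendar days after 2028-05-12 is 2028-07-06.
From Thursday, 2028-07-06, 5 business days (Jul 7, Jul 10, Jul 11, Jul 12, Jul 13, skipping weekends) brings us to Thursday, 2028-07-13, which is the date on which the withholding of payment becomes due.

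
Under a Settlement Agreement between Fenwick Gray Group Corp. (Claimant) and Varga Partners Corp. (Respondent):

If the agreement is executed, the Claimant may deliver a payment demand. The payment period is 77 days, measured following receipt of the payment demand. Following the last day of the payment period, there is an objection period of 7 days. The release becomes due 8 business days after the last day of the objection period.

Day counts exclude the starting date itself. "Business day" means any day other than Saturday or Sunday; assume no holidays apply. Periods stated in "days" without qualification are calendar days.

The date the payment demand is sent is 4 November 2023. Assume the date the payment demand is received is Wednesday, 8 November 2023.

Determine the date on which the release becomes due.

12 February 2024

The last day of the payment period: 8 November 2023 + 77 days = 24 January 2024.
The last day of the objection period: 7 calendar days after 24 January 2024 is 31 January 2024.
The date on which the release becomes due: 8 business days after Wednesday, 31 January 2024, skipping weekends — Feb 1, Feb 2, Feb 5, Feb 6, Feb 7, Feb 8, Feb 9, Feb 12 — lands on Monday, 12 February 2024.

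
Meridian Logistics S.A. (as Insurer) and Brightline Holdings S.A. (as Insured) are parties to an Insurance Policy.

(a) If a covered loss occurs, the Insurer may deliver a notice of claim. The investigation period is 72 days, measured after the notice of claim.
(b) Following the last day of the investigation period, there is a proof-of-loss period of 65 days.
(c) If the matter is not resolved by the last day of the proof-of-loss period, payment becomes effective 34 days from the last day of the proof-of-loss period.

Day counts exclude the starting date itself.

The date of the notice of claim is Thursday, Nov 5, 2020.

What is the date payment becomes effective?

Apr 25, 2021

The last day of the investigation period: Nov 5, 2020 + 72 days = Jan 16, 2021.
The last day of the proof-of-loss period: Jan 16, 2021 + 65 days = Mar 22, 2021.
The date payment becomes effective: 34 calendar days after Mar 22, 2021 is Apr 25, 2021.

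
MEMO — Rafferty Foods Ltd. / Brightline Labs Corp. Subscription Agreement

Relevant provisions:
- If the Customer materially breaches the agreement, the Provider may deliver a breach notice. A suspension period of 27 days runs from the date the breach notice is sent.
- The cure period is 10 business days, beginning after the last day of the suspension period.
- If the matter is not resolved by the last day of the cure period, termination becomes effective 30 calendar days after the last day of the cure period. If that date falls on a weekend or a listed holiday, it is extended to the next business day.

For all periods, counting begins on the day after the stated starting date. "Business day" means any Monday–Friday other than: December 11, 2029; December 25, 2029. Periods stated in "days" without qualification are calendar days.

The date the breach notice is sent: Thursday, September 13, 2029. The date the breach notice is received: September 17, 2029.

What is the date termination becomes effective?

The last day of the suspension period: 27 calendar days after September 13, 2029 is October 10, 2029.
The last day of the cure period: 10 business days after Wednesday, October 10, 2029, skipping weekends — Oct 11, Oct 12, Oct 15, Oct 16, Oct 17, Oct 18, Oct 19, Oct 22, Oct 23, Oct 24 — lands on Wednesday, October 24, 2029.
The date termination becomes effective: October 24, 2029 + 30 days = November 23, 2029. November 23, 2029 is a Friday and is not a listed holiday, so no roll-forward applies.

November 23, 2029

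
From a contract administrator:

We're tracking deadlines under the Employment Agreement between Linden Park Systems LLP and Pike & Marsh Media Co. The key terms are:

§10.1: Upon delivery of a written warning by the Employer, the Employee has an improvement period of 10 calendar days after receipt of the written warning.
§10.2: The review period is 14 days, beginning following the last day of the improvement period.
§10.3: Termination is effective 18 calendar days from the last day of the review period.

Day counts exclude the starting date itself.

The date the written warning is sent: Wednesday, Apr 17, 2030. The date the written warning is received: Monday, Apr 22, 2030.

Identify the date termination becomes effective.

Jun 3, 2030

The last day of the improvement period: Apr 22, 2030 + 10 days = May 2, 2030.
The last day of the review period: May 2, 2030 + 14 days = May 16, 2030.
The date termination becomes effective: May 16, 2030 + 18 days = Jun 3, 2030.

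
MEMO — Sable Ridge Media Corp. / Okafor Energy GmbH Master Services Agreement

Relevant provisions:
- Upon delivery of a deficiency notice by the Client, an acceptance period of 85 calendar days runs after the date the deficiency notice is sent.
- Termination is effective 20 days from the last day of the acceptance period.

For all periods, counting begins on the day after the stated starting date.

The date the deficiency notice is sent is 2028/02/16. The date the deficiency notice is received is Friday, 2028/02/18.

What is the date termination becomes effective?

The last day of the acceptance period: 85 calendar days after 2028/02/16 is 2028/05/11.
The date termination becomes effective: 2028/05/11 + 20 days = 2028/05/31.

2028/05/31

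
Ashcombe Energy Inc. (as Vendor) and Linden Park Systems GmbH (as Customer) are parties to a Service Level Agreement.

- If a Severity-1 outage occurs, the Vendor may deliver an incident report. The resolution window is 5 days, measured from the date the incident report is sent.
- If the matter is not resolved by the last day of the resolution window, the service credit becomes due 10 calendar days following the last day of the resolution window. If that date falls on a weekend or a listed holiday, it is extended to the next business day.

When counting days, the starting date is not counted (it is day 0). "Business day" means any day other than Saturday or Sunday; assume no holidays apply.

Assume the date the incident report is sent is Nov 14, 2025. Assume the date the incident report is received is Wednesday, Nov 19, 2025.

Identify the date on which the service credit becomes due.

Dec 1, 2025

The last day of the resolution window: Nov 14, 2025 + 5 days = Nov 19, 2025.
The date on which the service credit becomes due: 10 calendar days after Nov 19, 2025 is Nov 29, 2025. That falls on a Saturday, so it rolls to the next business day, Monday, Dec 1, 2025.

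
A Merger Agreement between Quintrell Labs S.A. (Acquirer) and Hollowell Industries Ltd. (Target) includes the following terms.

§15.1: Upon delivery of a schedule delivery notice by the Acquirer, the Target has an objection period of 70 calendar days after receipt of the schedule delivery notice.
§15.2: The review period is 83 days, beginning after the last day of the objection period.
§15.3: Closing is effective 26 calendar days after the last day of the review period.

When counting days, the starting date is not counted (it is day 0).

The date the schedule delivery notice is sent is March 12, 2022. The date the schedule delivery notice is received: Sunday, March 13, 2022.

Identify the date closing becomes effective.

September 8, 2022

The last day of the objection period: 70 calendar days after March 13, 2022 is May 22, 2022.
Adding 83 calendar days to May 22, 2022 gives August 13, 2022, which is the last day of the review period.
Adding 26 calendar days to August 13, 2022 gives September 8, 2022, which is the date closing becomes effective.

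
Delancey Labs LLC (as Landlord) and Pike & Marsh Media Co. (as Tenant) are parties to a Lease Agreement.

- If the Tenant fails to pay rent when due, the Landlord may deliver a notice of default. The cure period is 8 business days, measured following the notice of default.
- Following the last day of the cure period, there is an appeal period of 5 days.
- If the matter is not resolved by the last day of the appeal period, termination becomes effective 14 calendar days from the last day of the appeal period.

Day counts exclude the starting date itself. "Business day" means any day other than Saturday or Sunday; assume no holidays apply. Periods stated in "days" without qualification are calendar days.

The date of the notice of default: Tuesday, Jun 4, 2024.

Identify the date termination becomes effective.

Jul 3, 2024

From Tuesday, Jun 4, 2024, 8 business days (Jun 5, Jun 6, Jun 7, Jun 10, Jun 11, Jun 12, Jun 13, Jun 14, skipping weekends) brings us to Friday, Jun 14, 2024, which is the last day of the cure period.
The last day of the appeal period: 5 calendar days after Jun 14, 2024 is Jun 19, 2024.
Adding 14 calendar days to Jun 19, 2024 gives Jul 3, 2024, which is the date termination becomes effective.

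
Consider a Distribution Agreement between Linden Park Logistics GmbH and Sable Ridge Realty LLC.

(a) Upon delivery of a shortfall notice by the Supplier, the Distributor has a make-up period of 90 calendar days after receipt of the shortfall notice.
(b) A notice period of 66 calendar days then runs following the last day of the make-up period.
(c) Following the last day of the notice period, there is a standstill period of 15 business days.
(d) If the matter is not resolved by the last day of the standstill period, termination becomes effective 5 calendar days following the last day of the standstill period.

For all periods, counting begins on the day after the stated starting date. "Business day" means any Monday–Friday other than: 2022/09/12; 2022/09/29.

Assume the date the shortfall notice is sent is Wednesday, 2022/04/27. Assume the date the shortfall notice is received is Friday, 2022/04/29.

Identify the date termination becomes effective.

The last day of the make-up period: 2022/04/29 + 90 days = 2022/07/28.
The last day of the notice period: 66 calendar days after 2022/07/28 is 2022/10/02.
The last day of the standstill period: 15 business days after Sunday, 2022/10/02, skipping weekends — Oct 3, Oct 4, Oct 5, Oct 6, …, Oct 19, Oct 20, Oct 21 — lands on Friday, 2022/10/21.
The date termination becomes effective: 2022/10/21 + 5 days = 2022/10/26.

2022/10/26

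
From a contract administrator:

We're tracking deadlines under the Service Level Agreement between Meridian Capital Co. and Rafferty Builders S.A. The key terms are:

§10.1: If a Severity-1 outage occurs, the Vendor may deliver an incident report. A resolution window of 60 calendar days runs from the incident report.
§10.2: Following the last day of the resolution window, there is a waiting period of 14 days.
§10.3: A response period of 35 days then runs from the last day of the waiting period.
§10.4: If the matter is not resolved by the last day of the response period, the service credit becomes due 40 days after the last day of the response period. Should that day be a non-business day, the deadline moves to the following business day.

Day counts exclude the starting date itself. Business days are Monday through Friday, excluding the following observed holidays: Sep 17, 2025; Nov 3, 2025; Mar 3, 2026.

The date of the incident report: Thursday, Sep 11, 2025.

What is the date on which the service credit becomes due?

The last day of the resolution window: 60 calendar days after Sep 11, 2025 is Nov 10, 2025.
The last day of the waiting period: Nov 10, 2025 + 14 days = Nov 24, 2025.
The last day of the response period: Nov 24, 2025 + 35 days = Dec 29, 2025.
The date on which the service credit becomes due: Dec 29, 2025 + 40 days = Feb 7, 2026. That falls on a Saturday, so it rolls to the next business day, Monday, Feb 9, 2026.

Feb 9, 2026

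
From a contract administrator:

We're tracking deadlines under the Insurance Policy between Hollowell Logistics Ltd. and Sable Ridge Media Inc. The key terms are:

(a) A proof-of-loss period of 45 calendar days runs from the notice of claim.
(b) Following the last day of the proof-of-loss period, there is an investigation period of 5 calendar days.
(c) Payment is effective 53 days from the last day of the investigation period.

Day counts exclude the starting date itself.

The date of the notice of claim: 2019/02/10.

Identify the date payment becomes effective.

The last day of the proof-of-loss period: 2019/02/10 + 45 days = 2019/03/27.
Adding 5 calendar days to 2019/03/27 gives 2019/04/01, which is the last day of the investigation period.
The date payment becomes effective: 2019/04/01 + 53 days = 2019/05/24.

2019/05/24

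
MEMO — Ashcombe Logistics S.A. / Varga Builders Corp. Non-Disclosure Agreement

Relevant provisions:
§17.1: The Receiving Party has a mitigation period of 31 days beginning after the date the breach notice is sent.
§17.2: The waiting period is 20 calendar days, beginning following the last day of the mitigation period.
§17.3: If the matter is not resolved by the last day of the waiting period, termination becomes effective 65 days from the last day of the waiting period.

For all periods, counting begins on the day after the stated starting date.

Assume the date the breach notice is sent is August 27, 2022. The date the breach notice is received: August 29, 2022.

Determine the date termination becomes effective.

December 21, 2022

Adding 31 calendar days to August 27, 2022 gives September 27, 2022, which is the last day of the mitigation period.
Adding 20 calendar days to September 27, 2022 gives October 17, 2022, which is the last day of the waiting period.
The date termination becomes effective: 65 calendar days after October 17, 2022 is December 21, 2022.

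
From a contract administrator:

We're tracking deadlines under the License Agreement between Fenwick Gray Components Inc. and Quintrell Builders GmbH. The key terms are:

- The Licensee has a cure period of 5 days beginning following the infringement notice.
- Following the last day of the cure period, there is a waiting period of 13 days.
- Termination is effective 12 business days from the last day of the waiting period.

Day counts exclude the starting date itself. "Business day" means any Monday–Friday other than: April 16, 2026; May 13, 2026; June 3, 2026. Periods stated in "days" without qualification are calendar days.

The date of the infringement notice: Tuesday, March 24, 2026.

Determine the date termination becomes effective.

Adding 5 calendar days to March 24, 2026 gives March 29, 2026, which is the last day of the cure period.
The last day of the waiting period: March 29, 2026 + 13 days = April 11, 2026.
From Saturday, April 11, 2026, 12 business days (Apr 13, Apr 14, Apr 15, Apr 17, …, Apr 27, Apr 28, Apr 29, skipping weekends and the listed holiday on Apr 16) brings us to Wednesday, April 29, 2026, which is the date termination becomes effective.

April 29, 2026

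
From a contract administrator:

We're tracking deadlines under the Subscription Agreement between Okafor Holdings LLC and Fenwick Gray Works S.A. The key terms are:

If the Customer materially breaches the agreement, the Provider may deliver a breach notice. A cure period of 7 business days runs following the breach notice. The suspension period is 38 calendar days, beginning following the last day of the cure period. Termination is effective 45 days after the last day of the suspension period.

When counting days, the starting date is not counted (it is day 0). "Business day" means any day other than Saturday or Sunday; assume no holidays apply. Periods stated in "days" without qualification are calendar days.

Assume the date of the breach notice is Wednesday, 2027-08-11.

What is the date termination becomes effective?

2027-11-11

The last day of the cure period: counting 7 business days from Wednesday, 2027-08-11 (Aug 12, Aug 13, Aug 16, Aug 17, Aug 18, Aug 19, Aug 20, skipping weekends) reaches Friday, 2027-08-20.
The last day of the suspension period: 38 calendar days after 2027-08-20 is 2027-09-27.
The date termination becomes effective: 45 calendar days after 2027-09-27 is 2027-11-11.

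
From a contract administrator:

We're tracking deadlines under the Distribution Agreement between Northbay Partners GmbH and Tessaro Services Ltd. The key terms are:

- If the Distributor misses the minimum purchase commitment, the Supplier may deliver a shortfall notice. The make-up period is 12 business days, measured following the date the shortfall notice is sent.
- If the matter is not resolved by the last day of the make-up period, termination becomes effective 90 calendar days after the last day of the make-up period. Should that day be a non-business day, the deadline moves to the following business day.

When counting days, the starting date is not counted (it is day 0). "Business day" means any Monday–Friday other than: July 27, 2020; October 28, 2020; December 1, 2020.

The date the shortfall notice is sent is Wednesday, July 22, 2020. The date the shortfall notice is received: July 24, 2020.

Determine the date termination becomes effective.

November 9, 2020

From Wednesday, July 22, 2020, 12 business days (Jul 23, Jul 24, Jul 28, Jul 29, …, Aug 6, Aug 7, Aug 10, skipping weekends and the listed holiday on Jul 27) brings us to Monday, August 10, 2020, which is the last day of the make-up period.
Adding 90 calendar days to August 10, 2020 gives November 8, 2020, which is the date termination becomes effective. That falls on a Sunday, so it rolls to the next business day, Monday, November 9, 2020.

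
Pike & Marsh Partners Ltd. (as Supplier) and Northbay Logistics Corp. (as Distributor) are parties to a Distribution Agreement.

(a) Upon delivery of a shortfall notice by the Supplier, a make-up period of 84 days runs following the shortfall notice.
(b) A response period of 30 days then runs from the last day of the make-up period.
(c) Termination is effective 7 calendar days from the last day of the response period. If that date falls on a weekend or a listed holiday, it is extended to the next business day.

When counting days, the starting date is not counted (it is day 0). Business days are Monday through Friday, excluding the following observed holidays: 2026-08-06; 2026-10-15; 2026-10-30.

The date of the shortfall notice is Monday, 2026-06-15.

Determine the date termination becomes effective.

Adding 84 calendar days to 2026-06-15 gives 2026-09-07, which is the last day of the make-up period.
The last day of the response period: 30 calendar days after 2026-09-07 is 2026-10-07.
Adding 7 calendar days to 2026-10-07 gives 2026-10-14, which is the date termination becomes effective. 2026-10-14 is a Wednesday and is not a listed holiday, so no roll-forward applies.

2026-10-14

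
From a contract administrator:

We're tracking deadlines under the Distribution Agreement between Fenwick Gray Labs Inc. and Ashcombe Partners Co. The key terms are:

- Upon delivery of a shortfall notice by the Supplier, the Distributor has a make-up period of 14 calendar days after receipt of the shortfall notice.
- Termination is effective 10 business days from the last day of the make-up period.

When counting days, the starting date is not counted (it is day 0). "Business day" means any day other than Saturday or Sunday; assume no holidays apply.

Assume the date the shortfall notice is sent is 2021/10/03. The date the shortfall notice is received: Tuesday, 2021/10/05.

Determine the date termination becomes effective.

The last day of the make-up period: 2021/10/05 + 14 days = 2021/10/19.
The date termination becomes effective: counting 10 business days from Tuesday, 2021/10/19 (Oct 20, Oct 21, Oct 22, Oct 25, Oct 26, Oct 27, Oct 28, Oct 29, Nov 1, Nov 2, skipping weekends) reaches Tuesday, 2021/11/02.

2021/11/02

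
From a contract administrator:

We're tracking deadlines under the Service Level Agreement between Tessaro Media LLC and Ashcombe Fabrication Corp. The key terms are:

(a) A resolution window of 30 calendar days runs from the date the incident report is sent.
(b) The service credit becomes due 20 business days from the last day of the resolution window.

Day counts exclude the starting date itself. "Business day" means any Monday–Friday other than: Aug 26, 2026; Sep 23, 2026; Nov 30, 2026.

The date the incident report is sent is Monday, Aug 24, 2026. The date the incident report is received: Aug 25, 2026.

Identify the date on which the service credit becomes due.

The last day of the resolution window: 30 calendar days after Aug 24, 2026 is Sep 23, 2026.
The date on which the service credit becomes due: counting 20 business days from Wednesday, Sep 23, 2026 (Sep 24, Sep 25, Sep 28, Sep 29, …, Oct 19, Oct 20, Oct 21, skipping weekends) reaches Wednesday, Oct 21, 2026.

Oct 21, 2026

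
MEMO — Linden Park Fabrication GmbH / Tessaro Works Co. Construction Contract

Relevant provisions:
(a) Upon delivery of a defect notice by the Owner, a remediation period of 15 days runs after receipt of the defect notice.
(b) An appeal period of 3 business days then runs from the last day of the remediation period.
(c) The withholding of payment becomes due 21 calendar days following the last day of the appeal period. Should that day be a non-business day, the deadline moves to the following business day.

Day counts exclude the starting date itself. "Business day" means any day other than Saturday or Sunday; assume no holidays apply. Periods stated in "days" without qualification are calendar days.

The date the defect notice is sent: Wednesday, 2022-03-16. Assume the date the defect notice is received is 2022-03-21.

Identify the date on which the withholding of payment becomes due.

2022-04-29

Adding 15 calendar days to 2022-03-21 gives 2022-04-05, which is the last day of the remediation period.
The last day of the appeal period: 3 business days after Tuesday, 2022-04-05, skipping weekends — Apr 6, Apr 7, Apr 8 — lands on Friday, 2022-04-08.
The date on which the withholding of payment becomes due: 2022-04-08 + 21 days = 2022-04-29. 2022-04-29 is a Friday, so no roll-forward applies.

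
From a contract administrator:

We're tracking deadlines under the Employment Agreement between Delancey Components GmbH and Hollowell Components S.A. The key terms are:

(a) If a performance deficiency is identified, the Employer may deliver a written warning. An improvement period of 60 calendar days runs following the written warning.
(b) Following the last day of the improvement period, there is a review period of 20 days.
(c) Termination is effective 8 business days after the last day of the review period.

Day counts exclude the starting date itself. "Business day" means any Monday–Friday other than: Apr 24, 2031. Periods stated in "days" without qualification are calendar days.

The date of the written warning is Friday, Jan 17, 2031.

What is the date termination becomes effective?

Apr 17, 2031

The last day of the improvement period: 60 calendar days after Jan 17, 2031 is Mar 18, 2031.
Adding 20 calendar days to Mar 18, 2031 gives Apr 7, 2031, which is the last day of the review period.
The date termination becomes effective: 8 business days after Monday, Apr 7, 2031, skipping weekends — Apr 8, Apr 9, Apr 10, Apr 11, Apr 14, Apr 15, Apr 16, Apr 17 — lands on Thursday, Apr 17, 2031.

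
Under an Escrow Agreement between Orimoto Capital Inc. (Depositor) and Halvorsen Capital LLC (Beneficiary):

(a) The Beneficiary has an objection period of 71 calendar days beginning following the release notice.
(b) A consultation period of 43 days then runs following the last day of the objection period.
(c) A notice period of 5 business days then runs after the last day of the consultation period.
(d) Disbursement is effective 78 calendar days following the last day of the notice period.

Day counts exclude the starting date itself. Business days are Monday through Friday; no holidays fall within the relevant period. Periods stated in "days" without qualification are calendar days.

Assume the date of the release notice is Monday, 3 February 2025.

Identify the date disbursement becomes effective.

21 August 2025

The last day of the objection period: 3 February 2025 + 71 days = 15 April 2025.
The last day of the consultation period: 15 April 2025 + 43 days = 28 May 2025.
From Wednesday, 28 May 2025, 5 business days (May 29, May 30, Jun 2, Jun 3, Jun 4, skipping weekends) brings us to Wednesday, 4 June 2025, which is the last day of the notice period.
The date disbursement becomes effective: 78 calendar days after 4 June 2025 is 21 August 2025.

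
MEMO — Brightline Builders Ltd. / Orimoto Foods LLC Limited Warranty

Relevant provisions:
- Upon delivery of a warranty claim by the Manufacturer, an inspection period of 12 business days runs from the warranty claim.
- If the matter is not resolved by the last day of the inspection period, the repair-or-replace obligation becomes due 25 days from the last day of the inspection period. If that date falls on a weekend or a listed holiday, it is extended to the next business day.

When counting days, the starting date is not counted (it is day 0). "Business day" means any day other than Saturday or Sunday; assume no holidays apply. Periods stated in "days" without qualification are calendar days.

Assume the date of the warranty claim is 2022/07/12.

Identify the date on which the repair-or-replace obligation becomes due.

The last day of the inspection period: counting 12 business days from Tuesday, 2022/07/12 (Jul 13, Jul 14, Jul 15, Jul 18, …, Jul 26, Jul 27, Jul 28, skipping weekends) reaches Thursday, 2022/07/28.
The date on which the repair-or-replace obligation becomes due: 25 calendar days after 2022/07/28 is 2022/08/22. 2022/08/22 is a Monday, so no roll-forward applies.

2022/08/22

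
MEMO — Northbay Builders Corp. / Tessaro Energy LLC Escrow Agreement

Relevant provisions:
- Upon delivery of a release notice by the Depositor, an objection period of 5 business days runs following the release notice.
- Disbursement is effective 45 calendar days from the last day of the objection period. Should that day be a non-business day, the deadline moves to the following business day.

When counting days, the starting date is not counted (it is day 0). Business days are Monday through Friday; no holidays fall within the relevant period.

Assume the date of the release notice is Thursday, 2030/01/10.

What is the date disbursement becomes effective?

The last day of the objection period: 5 business days after Thursday, 2030/01/10, skipping weekends — Jan 11, Jan 14, Jan 15, Jan 16, Jan 17 — lands on Thursday, 2030/01/17.
The date disbursement becomes effective: 2030/01/17 + 45 days = 2030/03/03. That falls on a Sunday, so it rolls to the next business day, Monday, 2030/03/04.

2030/03/04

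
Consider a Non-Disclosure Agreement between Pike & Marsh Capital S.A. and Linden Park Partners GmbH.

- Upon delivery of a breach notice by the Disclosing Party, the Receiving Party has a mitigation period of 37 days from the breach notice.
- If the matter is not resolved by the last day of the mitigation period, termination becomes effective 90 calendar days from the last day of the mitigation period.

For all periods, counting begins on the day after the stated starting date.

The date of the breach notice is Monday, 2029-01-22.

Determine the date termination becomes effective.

The last day of the mitigation period: 2029-01-22 + 37 days = 2029-02-28.
Adding 90 calendar days to 2029-02-28 gives 2029-05-29, which is the date termination becomes effective.

2029-05-29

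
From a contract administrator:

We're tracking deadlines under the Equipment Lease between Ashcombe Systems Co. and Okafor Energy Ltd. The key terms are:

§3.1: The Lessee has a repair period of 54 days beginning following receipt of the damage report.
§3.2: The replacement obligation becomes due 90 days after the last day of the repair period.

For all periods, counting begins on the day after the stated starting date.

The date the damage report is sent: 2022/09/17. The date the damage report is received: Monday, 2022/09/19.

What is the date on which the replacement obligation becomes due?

Adding 54 calendar days to 2022/09/19 gives 2022/11/12, which is the last day of the repair period.
The date on which the replacement obligation becomes due: 90 calendar days after 2022/11/12 is 2023/02/10.

2023/02/10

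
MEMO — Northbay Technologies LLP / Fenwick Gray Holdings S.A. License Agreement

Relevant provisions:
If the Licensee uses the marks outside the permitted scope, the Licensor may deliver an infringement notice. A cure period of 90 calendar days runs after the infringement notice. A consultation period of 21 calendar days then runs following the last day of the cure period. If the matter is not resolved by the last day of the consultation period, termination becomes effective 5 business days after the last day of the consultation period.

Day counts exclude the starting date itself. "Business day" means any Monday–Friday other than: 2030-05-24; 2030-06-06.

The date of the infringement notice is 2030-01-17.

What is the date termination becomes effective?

The last day of the cure period: 90 calendar days after 2030-01-17 is 2030-04-17.
The last day of the consultation period: 21 calendar days after 2030-04-17 is 2030-05-08.
The date termination becomes effective: 5 business days after Wednesday, 2030-05-08, skipping weekends — May 9, May 10, May 13, May 14, May 15 — lands on Wednesday, 2030-05-15.

2030-05-15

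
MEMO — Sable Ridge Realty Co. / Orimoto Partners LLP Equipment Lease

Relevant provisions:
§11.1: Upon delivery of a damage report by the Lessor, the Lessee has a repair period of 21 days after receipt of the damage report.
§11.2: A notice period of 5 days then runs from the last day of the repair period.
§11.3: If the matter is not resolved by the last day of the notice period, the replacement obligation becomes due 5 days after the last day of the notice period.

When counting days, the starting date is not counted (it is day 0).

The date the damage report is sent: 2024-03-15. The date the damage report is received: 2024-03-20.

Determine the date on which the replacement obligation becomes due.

2024-04-20

Adding 21 calendar days to 2024-03-20 gives 2024-04-10, which is the last day of the repair period.
The last day of the notice period: 5 calendar days after 2024-04-10 is 2024-04-15.
Adding 5 calendar days to 2024-04-15 gives 2024-04-20, which is the date on which the replacement obligation becomes due.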